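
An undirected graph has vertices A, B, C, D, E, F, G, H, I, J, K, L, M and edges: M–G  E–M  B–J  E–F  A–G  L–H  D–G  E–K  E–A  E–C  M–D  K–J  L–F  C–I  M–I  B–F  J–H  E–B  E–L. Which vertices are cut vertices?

E

Removing E increases the component count from 1 to 2, so E is a cut vertex.
By contrast removing J leaves 1 component; it is not a cut vertex. No other vertex is a cut vertex either.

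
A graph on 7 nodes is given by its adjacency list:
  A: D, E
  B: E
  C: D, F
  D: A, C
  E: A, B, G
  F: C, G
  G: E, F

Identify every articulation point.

Removing E increases the component count from 1 to 2, so E is a cut vertex.
By contrast removing F leaves 1 component; it is not a cut vertex. No other vertex is a cut vertex either.

E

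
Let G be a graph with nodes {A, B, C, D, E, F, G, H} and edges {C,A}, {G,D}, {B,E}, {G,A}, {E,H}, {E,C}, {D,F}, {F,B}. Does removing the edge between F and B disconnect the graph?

After removing F–B, the path F-D-G-A-C-E-B still connects them, so the edge is not a bridge.

No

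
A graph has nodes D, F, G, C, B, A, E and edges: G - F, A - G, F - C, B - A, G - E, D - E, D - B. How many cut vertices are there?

2

Removing F increases the component count from 1 to 2, so F is a cut vertex.
Removing G increases the component count from 1 to 2, so G is a cut vertex.
By contrast removing B leaves 1 component; it is not a cut vertex. No other vertex is a cut vertex either.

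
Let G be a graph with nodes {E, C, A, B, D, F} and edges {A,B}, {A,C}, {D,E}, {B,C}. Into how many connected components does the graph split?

F is isolated — a component by itself.
Starting from D we can reach D, E. That is one component of size 2.
Starting from A we can reach A, B, C. That is one component of size 3.
Total: 3 components.

3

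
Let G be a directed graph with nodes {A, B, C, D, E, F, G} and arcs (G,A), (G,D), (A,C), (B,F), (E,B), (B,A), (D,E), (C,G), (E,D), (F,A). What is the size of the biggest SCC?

{A, B, C, D, E, F, G} are all mutually reachable — one SCC of size 7.
The largest has 7 vertices.

7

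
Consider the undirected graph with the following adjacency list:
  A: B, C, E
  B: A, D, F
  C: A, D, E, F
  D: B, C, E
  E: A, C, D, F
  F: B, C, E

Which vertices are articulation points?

none

Removing C, for instance, still leaves 1 component. No single vertex removal increases the component count — the graph has no articulation points.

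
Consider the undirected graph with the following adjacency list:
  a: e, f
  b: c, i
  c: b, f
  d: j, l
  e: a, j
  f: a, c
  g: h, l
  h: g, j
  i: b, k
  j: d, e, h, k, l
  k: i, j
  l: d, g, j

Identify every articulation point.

j

Removing j increases the component count from 1 to 2, so j is a cut vertex.
By contrast removing a leaves 1 component; it is not a cut vertex. No other vertex is a cut vertex either.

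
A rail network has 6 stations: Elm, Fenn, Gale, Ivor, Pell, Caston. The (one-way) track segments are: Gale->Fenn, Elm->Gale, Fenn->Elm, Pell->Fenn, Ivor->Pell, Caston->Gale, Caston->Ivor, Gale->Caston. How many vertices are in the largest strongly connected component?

6

{Elm, Fenn, Gale, Ivor, Pell, Caston} are all mutually reachable — one SCC of size 6.
The largest has 6 vertices.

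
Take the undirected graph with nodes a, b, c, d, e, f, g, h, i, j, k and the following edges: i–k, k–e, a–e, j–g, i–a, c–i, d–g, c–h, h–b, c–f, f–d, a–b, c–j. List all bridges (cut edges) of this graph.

none

The edges on the cycle i-k-e-a-i are not bridges since each lies on that cycle.
Every edge lies on some cycle, so there are no bridges.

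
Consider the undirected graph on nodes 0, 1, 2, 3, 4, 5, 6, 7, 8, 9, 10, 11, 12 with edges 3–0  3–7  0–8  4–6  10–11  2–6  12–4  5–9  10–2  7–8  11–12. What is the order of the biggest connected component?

6

1 is isolated — a component by itself.
Starting from 5 we can reach 5, 9. That is one component of size 2.
Starting from 0 we can reach 0, 3, 7, 8. That is one component of size 4.
Starting from 2 we can reach 2, 4, 6, 10, 11, 12. That is one component of size 6.
The largest has 6 vertices.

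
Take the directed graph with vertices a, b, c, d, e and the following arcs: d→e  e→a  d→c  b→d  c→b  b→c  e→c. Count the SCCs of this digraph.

{b, c, d, e} are all mutually reachable — one SCC of size 4.
{a} is an SCC by itself.
That gives 2 strongly connected components.

2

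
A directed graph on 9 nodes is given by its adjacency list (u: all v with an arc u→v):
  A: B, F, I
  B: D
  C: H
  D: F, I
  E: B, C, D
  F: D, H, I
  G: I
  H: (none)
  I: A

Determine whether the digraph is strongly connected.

No

There is no directed path from A to E, so the graph is not strongly connected.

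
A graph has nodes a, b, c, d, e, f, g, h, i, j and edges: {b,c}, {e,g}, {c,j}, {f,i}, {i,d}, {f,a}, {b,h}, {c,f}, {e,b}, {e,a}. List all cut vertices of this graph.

Removing b increases the component count from 1 to 2, so b is a cut vertex.
Removing c increases the component count from 1 to 2, so c is a cut vertex.
Removing e increases the component count from 1 to 2, so e is a cut vertex.
Likewise f, i are cut vertices.
By contrast removing h leaves 1 component; it is not a cut vertex. No other vertex is a cut vertex either.

b, c, e, f, i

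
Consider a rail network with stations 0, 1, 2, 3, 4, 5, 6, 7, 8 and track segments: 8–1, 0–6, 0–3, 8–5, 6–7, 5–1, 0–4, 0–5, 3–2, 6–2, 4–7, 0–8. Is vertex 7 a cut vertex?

Deleting 7 leaves 1 component (was 1) (its neighbors 4, 6 remain connected to each other), so 7 is not a cut vertex.

No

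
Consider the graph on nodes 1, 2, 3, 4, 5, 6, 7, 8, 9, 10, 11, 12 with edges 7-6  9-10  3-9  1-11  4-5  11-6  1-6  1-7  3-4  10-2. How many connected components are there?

8 is isolated — a component by itself.
12 is isolated — a component by itself.
Starting from 1 we can reach 1, 6, 7, 11. That is one component of size 4.
Starting from 2 we can reach 2, 3, 4, 5, 9, 10. That is one component of size 6.
Total: 4 components.

4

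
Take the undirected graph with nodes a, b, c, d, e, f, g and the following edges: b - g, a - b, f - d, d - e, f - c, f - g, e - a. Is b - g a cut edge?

After removing b - g, the path b-a-e-d-f-g still connects them, so the edge is not a bridge.

No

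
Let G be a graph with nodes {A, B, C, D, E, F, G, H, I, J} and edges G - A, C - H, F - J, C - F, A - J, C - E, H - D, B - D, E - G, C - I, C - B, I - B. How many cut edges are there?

The edges on the cycle C-I-B-C are not bridges since each lies on that cycle.
Every edge lies on some cycle, so there are no bridges.

0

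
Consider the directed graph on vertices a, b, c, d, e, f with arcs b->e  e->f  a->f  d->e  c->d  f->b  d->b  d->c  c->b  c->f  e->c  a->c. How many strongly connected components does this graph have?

2

{b, c, d, e, f} are all mutually reachable — one SCC of size 5.
{a} is an SCC by itself.
That gives 2 strongly connected components.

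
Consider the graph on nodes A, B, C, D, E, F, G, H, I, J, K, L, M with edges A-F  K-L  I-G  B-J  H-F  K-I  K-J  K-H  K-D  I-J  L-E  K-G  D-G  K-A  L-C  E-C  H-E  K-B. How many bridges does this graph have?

The edges on the cycle K-B-J-K are not bridges since each lies on that cycle.
Every edge lies on some cycle, so there are no bridges.

0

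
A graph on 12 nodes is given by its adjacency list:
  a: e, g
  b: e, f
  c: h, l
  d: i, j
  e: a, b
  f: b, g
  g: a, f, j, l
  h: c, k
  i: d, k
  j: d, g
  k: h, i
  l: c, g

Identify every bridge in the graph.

none

The edges on the cycle g-f-b-e-a-g are not bridges since each lies on that cycle.
Every edge lies on some cycle, so there are no bridges.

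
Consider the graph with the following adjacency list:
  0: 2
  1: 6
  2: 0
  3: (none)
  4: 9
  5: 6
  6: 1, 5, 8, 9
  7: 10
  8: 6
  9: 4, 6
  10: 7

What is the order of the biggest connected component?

6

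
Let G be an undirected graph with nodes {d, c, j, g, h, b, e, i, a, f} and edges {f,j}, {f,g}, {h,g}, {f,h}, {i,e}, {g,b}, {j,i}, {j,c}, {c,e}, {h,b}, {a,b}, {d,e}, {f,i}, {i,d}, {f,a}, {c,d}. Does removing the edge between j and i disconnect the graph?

No

After removing j—i, the path j-f-i still connects them, so the edge is not a bridge.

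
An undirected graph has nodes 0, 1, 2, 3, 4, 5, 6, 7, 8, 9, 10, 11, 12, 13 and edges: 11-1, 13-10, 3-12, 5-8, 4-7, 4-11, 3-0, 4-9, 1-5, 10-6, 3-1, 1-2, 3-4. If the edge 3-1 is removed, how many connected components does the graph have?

3 and 1 are still connected via 3-4-11-1, so the component count stays at 2.

2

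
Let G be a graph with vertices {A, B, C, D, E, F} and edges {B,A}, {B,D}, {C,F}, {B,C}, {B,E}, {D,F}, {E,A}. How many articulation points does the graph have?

1

Removing B increases the component count from 1 to 2, so B is a cut vertex.
By contrast removing D leaves 1 component; it is not a cut vertex. No other vertex is a cut vertex either.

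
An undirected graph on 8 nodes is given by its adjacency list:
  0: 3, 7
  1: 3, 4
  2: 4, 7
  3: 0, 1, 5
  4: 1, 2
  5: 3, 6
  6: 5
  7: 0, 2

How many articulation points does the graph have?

2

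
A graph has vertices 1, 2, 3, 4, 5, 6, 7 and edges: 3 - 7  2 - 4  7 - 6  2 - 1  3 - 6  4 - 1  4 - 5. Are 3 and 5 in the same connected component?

The component containing 3 is {3, 6, 7}, and 5 is not in it.

No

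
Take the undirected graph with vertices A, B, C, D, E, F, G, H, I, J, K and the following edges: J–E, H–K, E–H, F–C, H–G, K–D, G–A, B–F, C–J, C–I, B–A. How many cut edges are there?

The edges on the cycle B-F-C-J-E-H-G-A-B are not bridges since each lies on that cycle.
But removing K–H disconnects K from H; removing I–C disconnects I from C; removing K–D disconnects K from D — these are bridges.
That makes 3 bridges.

3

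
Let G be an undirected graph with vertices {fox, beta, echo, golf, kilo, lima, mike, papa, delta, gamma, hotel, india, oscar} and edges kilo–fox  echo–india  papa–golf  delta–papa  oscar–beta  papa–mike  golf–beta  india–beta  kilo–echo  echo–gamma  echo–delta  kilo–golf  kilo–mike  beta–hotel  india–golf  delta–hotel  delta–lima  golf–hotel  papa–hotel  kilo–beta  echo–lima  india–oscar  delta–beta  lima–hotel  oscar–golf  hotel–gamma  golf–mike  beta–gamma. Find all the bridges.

fox-kilo

The edges on the cycle delta-papa-hotel-lima-delta are not bridges since each lies on that cycle.
But removing kilo–fox disconnects kilo from fox — this is a bridge.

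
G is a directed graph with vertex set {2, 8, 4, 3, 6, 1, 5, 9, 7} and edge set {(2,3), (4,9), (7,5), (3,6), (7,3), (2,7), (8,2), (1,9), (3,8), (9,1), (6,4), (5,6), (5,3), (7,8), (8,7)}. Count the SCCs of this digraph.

4

{2, 3, 5, 7, 8} are all mutually reachable — one SCC of size 5.
{1, 9} are all mutually reachable — one SCC of size 2.
{6} is an SCC by itself.
{4} is an SCC by itself.
That gives 4 strongly connected components.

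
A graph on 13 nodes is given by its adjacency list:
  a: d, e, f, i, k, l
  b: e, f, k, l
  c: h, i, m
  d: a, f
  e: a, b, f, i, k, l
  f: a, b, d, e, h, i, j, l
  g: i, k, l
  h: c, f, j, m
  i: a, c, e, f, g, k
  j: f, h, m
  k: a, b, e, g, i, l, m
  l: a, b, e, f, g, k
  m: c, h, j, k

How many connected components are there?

1

Starting from a we can reach a, b, c, d, e, f, g, h, i, j, k, l, m. That is one component of size 13.
Total: 1 component.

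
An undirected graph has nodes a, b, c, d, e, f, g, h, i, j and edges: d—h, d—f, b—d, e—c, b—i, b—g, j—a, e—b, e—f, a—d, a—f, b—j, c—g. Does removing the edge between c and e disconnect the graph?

No

After removing c—e, the path c-g-b-e still connects them, so the edge is not a bridge.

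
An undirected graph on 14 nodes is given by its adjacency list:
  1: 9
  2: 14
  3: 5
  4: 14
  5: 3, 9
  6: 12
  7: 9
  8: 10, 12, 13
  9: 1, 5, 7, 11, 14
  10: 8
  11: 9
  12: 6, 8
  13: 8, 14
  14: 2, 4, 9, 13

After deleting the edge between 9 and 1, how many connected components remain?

Before removal there is 1 component.
9-1 is a bridge — removing it separates 9's side from 1's side.
After removal: 2 components.

2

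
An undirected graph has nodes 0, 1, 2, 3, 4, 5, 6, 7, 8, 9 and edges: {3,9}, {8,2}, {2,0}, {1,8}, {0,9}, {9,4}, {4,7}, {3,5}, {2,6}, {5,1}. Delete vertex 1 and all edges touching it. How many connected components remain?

With 1 gone, the remaining components are: {0, 2, 3, 4, 5, 6, 7, 8, 9}.
That is 1 component.

1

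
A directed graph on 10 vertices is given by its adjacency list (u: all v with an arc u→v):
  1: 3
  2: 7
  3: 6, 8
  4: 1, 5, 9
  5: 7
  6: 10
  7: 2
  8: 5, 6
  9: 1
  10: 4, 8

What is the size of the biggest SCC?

{1, 3, 4, 6, 8, 9, 10} are all mutually reachable — one SCC of size 7.
{2, 7} are all mutually reachable — one SCC of size 2.
{5} is an SCC by itself.
The largest has 7 vertices.

7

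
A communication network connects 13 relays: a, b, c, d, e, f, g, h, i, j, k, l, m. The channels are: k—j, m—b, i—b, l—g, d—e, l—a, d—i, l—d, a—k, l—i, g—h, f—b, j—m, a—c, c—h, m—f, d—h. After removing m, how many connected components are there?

1

With m gone, the remaining components are: {a, b, c, d, e, f, g, h, i, j, k, l}.
That is 1 component.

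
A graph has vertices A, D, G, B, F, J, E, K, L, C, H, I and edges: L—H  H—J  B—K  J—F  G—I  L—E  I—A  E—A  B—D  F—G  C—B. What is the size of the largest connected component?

8

Starting from B we can reach B, C, D, K. That is one component of size 4.
Starting from A we can reach A, E, F, G, H, I, J, L. That is one component of size 8.
The largest has 8 vertices.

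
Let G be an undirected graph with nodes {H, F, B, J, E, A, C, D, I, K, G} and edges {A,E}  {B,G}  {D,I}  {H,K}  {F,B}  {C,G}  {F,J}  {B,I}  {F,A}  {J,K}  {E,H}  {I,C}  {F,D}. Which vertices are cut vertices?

Removing F increases the component count from 1 to 2, so F is a cut vertex.
By contrast removing I leaves 1 component; it is not a cut vertex. No other vertex is a cut vertex either.

F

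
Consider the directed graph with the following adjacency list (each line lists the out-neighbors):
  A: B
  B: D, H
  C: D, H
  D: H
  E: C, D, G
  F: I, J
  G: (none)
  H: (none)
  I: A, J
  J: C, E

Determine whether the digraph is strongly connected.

There is no directed path from C to G, so the graph is not strongly connected.

No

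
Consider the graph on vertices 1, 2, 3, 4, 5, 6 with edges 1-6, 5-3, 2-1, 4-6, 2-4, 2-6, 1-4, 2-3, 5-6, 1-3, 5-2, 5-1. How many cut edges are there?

0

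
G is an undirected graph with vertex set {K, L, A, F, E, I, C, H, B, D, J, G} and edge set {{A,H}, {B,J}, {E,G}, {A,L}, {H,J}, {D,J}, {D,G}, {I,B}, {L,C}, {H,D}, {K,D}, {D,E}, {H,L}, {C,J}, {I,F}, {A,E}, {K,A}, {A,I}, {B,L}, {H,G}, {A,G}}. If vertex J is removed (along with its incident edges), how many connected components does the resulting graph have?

1

With J gone, the remaining components are: {A, B, C, D, E, F, G, H, I, K, L}.
That is 1 component.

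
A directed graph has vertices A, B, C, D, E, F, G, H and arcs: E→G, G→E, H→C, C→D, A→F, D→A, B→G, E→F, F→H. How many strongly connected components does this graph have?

{A, C, D, F, H} are all mutually reachable — one SCC of size 5.
{E, G} are all mutually reachable — one SCC of size 2.
{B} is an SCC by itself.
That gives 3 strongly connected components.

3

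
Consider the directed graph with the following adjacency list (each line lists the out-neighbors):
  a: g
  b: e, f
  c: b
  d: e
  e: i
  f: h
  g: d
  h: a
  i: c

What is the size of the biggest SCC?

9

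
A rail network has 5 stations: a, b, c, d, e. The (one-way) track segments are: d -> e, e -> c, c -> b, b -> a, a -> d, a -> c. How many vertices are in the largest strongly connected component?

5

{a, b, c, d, e} are all mutually reachable — one SCC of size 5.
The largest has 5 vertices.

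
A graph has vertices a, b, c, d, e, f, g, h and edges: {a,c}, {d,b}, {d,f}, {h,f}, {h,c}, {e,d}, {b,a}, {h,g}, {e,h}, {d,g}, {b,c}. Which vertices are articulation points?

none

Removing e, for instance, still leaves 1 component. No single vertex removal increases the component count — the graph has no articulation points.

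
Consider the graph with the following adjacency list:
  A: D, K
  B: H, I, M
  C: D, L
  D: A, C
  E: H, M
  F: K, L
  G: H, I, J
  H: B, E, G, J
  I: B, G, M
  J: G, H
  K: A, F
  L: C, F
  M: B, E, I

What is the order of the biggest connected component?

7

Starting from A we can reach A, C, D, F, K, L. That is one component of size 6.
Starting from B we can reach B, E, G, H, I, J, M. That is one component of size 7.
The largest has 7 vertices.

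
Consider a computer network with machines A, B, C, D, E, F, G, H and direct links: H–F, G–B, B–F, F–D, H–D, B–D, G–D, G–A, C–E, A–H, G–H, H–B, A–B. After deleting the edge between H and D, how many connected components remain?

2

H and D are still connected via H-G-D, so the component count stays at 2.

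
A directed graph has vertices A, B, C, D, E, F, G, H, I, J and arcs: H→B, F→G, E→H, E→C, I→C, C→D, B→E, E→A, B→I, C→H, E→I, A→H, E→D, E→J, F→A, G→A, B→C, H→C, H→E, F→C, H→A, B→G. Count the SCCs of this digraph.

4

{A, B, C, E, G, H, I} are all mutually reachable — one SCC of size 7.
{J} is an SCC by itself.
{D} is an SCC by itself.
{F} is an SCC by itself.
That gives 4 strongly connected components.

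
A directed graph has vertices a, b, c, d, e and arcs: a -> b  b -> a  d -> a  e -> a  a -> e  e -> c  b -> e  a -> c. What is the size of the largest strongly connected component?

3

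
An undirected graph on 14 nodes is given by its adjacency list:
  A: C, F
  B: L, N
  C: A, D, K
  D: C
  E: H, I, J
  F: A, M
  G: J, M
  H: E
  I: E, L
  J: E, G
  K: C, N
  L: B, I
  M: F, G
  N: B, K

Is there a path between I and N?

Yes

From I we can reach A, B, C, D, E, F, G, H, I, J, K, L, M, N, which includes N.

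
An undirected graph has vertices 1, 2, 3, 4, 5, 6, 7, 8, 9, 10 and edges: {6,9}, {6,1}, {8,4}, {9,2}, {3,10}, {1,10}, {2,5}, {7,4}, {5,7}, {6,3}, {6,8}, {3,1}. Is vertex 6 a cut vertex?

Yes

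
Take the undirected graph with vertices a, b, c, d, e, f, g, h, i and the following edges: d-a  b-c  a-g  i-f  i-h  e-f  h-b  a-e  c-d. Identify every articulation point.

a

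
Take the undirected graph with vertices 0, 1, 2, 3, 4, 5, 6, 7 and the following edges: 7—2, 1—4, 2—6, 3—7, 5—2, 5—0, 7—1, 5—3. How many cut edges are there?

The edges on the cycle 5-3-7-2-5 are not bridges since each lies on that cycle.
But removing 7—1 disconnects 7 from 1; removing 2—6 disconnects 2 from 6; removing 5—0 disconnects 5 from 0; removing 1—4 disconnects 1 from 4 — these are bridges.
That makes 4 bridges.

4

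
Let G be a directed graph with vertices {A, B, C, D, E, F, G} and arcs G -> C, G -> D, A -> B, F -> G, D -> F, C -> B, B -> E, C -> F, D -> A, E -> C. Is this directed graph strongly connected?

Yes

From A we can reach every vertex (A, B, C, D, E, F, G), and every vertex can reach A (A, B, C, D, E, F, G). So the whole graph is one strongly connected component.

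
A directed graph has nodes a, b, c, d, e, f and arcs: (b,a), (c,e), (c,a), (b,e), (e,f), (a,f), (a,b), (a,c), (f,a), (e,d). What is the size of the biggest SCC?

{a, b, c, e, f} are all mutually reachable — one SCC of size 5.
{d} is an SCC by itself.
The largest has 5 vertices.

5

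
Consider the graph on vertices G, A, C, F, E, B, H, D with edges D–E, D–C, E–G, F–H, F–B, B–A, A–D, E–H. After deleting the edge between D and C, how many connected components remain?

Before removal there is 1 component.
D–C is a bridge — removing it separates D's side from C's side.
After removal: 2 components.

2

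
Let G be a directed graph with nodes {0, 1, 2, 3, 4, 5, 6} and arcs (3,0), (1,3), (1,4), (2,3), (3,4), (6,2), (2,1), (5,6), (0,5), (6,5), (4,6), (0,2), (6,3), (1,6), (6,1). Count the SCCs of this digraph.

{0, 1, 2, 3, 4, 5, 6} are all mutually reachable — one SCC of size 7.
That gives 1 strongly connected component.

1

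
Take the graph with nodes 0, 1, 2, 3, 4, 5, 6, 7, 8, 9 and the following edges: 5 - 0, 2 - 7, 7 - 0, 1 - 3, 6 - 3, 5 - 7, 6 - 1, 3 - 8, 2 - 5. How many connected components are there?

4 is isolated — a component by itself.
9 is isolated — a component by itself.
Starting from 1 we can reach 1, 3, 6, 8. That is one component of size 4.
Starting from 0 we can reach 0, 2, 5, 7. That is one component of size 4.
Total: 4 components.

4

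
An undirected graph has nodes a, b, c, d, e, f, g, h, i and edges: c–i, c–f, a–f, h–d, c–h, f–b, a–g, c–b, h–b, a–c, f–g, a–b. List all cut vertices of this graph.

c, h

Removing c increases the component count from 2 to 3, so c is a cut vertex.
Removing h increases the component count from 2 to 3, so h is a cut vertex.
By contrast removing a leaves 2 components; it is not a cut vertex. No other vertex is a cut vertex either.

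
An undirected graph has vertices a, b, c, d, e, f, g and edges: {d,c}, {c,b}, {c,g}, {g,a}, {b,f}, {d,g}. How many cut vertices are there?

3

Removing b increases the component count from 2 to 3, so b is a cut vertex.
Removing c increases the component count from 2 to 3, so c is a cut vertex.
Removing g increases the component count from 2 to 3, so g is a cut vertex.
By contrast removing f leaves 2 components; it is not a cut vertex. No other vertex is a cut vertex either.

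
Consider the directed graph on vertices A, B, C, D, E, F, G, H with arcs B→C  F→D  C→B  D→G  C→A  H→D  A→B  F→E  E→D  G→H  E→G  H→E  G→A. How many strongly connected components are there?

{D, E, G, H} are all mutually reachable — one SCC of size 4.
{A, B, C} are all mutually reachable — one SCC of size 3.
{F} is an SCC by itself.
That gives 3 strongly connected components.

3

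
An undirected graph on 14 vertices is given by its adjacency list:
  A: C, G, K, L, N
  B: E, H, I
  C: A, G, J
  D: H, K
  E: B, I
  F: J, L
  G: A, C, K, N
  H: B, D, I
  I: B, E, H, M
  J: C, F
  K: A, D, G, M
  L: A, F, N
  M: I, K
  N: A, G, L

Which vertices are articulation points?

K

Removing K increases the component count from 1 to 2, so K is a cut vertex.
By contrast removing L leaves 1 component; it is not a cut vertex. No other vertex is a cut vertex either.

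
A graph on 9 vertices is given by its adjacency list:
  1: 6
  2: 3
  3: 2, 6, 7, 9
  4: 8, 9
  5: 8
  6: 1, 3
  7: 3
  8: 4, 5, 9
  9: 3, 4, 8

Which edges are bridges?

The edges on the cycle 8-9-4-8 are not bridges since each lies on that cycle.
But removing 3-6 disconnects 3 from 6; removing 6-1 disconnects 6 from 1; removing 3-7 disconnects 3 from 7; removing 3-2 disconnects 3 from 2 — these are bridges.
In total 6 edges are bridges.

1-6, 2-3, 3-6, 3-7, 3-9, 5-8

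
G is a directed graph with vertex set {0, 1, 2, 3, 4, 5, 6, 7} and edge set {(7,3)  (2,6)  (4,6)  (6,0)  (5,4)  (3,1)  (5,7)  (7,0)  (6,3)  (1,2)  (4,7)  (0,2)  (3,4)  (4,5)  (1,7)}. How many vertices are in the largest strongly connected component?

8

{0, 1, 2, 3, 4, 5, 6, 7} are all mutually reachable — one SCC of size 8.
The largest has 8 vertices.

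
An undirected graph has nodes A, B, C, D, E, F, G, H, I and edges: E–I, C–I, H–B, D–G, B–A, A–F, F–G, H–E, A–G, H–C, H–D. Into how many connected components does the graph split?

Starting from A we can reach A, B, C, D, E, F, G, H, I. That is one component of size 9.
Total: 1 component.

1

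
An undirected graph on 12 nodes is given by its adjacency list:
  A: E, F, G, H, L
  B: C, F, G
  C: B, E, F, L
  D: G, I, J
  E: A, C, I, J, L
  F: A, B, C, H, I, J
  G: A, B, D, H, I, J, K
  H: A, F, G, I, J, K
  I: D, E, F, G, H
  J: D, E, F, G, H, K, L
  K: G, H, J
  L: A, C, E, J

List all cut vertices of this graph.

none

Removing H, for instance, still leaves 1 component. No single vertex removal increases the component count — the graph has no articulation points.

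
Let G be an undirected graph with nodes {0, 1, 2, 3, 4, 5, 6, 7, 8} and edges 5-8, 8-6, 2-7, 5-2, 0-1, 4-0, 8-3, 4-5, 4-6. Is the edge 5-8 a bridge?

No

After removing 5-8, the path 5-4-6-8 still connects them, so the edge is not a bridge.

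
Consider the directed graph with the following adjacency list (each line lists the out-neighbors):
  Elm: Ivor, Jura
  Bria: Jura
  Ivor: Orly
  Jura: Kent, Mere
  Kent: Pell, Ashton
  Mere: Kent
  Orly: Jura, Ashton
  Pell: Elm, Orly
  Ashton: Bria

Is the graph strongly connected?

Yes

From Elm we can reach every vertex (Elm, Bria, Ivor, Jura, Kent, Mere, Orly, Pell, Ashton), and every vertex can reach Elm (Elm, Bria, Ivor, Jura, Kent, Mere, Orly, Pell, Ashton). So the whole graph is one strongly connected component.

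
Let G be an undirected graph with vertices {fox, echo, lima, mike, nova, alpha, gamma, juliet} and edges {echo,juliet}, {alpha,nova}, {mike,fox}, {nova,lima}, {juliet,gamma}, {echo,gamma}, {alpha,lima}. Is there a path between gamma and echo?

Yes

From gamma we can reach echo, gamma, juliet, which includes echo.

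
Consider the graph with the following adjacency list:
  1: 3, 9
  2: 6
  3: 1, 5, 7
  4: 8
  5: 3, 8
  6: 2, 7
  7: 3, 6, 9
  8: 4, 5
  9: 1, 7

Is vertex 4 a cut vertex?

No

Deleting 4 leaves 1 component (was 1), so 4 is not a cut vertex.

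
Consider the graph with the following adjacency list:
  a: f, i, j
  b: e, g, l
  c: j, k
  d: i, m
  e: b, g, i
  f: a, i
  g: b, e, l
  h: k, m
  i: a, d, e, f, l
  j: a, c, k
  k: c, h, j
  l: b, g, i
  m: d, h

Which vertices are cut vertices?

i

Removing i increases the component count from 1 to 2, so i is a cut vertex.
By contrast removing k leaves 1 component; it is not a cut vertex. No other vertex is a cut vertex either.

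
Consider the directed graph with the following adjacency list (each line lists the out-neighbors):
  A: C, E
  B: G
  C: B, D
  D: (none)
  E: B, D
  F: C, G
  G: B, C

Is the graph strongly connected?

There is no directed path from G to F, so the graph is not strongly connected.

No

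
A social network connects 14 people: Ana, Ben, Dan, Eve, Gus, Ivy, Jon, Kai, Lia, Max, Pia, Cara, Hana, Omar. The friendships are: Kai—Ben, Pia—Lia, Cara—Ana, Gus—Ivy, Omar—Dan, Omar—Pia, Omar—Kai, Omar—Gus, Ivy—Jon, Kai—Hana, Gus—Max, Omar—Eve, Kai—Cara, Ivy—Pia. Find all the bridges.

Ana-Cara, Ben-Kai, Cara-Kai, Dan-Omar, Eve-Omar, Gus-Max, Hana-Kai, Ivy-Jon, Kai-Omar, Lia-Pia

The edges on the cycle Omar-Gus-Ivy-Pia-Omar are not bridges since each lies on that cycle.
But removing Gus—Max disconnects Gus from Max; removing Omar—Kai disconnects Omar from Kai; removing Lia—Pia disconnects Lia from Pia; removing Ivy—Jon disconnects Ivy from Jon — these are bridges.
In total 10 edges are bridges.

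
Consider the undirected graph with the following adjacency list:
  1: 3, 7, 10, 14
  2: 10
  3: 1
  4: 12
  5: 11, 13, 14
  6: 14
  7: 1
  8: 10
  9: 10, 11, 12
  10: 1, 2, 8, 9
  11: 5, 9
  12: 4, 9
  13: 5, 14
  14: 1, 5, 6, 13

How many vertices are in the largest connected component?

14

Starting from 1 we can reach 1, 2, 3, 4, 5, 6, 7, 8, 9, 10, 11, 12, 13, 14. That is one component of size 14.
The largest has 14 vertices.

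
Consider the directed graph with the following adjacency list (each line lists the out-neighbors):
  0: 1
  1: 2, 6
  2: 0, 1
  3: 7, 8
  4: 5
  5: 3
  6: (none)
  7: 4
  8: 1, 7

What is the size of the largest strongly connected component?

5

{3, 4, 5, 7, 8} are all mutually reachable — one SCC of size 5.
{0, 1, 2} are all mutually reachable — one SCC of size 3.
{6} is an SCC by itself.
The largest has 5 vertices.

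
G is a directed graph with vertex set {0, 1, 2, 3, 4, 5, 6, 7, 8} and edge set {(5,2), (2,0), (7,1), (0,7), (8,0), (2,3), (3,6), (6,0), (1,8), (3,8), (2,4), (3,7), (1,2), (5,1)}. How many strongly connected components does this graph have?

{0, 1, 2, 3, 6, 7, 8} are all mutually reachable — one SCC of size 7.
{5} is an SCC by itself.
{4} is an SCC by itself.
That gives 3 strongly connected components.

3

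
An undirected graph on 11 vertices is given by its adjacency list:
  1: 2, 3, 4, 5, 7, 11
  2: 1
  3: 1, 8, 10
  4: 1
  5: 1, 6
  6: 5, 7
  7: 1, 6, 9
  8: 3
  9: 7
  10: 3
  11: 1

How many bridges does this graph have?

7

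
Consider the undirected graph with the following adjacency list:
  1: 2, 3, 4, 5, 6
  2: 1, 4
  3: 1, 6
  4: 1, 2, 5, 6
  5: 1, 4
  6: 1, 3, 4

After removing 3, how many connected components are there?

1

With 3 gone, the remaining components are: {1, 2, 4, 5, 6}.
That is 1 component.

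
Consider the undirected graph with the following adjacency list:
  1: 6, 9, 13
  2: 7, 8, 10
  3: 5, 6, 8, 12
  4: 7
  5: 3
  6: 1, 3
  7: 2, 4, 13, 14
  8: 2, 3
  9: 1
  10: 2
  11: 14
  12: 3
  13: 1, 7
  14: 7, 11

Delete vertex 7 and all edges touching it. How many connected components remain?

3

With 7 gone, the remaining components are: {4}; {11, 14}; {1, 2, 3, 5, 6, 8, 9, 10, 12, 13}.
That is 3 components.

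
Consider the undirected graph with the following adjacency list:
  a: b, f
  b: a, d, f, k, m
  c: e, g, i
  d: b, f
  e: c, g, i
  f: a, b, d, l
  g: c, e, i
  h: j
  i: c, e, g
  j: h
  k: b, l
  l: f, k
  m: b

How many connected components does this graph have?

3

Starting from h we can reach h, j. That is one component of size 2.
Starting from c we can reach c, e, g, i. That is one component of size 4.
Starting from a we can reach a, b, d, f, k, l, m. That is one component of size 7.
Total: 3 components.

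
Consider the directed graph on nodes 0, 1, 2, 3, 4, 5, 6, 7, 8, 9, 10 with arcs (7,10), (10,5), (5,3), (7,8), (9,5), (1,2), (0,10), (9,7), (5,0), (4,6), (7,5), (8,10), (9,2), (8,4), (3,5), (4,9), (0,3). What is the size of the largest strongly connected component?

{4, 7, 8, 9} are all mutually reachable — one SCC of size 4.
{0, 3, 5, 10} are all mutually reachable — one SCC of size 4.
{6} is an SCC by itself.
{1} is an SCC by itself.
{2} is an SCC by itself.
The largest has 4 vertices.

4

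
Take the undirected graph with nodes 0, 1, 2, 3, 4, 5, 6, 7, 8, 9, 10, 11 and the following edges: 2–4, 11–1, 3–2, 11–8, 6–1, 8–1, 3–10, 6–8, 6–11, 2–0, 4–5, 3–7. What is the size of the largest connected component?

7

9 is isolated — a component by itself.
Starting from 1 we can reach 1, 6, 8, 11. That is one component of size 4.
Starting from 0 we can reach 0, 2, 3, 4, 5, 7, 10. That is one component of size 7.
The largest has 7 vertices.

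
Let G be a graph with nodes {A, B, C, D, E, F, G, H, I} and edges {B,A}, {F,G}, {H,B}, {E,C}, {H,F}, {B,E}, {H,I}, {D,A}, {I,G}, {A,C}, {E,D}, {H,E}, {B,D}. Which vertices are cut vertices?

Removing H increases the component count from 1 to 2, so H is a cut vertex.
By contrast removing G leaves 1 component; it is not a cut vertex. No other vertex is a cut vertex either.

H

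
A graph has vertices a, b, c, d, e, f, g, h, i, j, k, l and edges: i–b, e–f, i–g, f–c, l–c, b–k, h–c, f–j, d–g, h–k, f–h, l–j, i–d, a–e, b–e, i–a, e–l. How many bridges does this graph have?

0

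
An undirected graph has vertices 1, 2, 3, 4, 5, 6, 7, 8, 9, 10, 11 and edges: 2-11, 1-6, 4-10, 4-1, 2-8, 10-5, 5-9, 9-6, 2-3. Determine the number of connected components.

7 is isolated — a component by itself.
Starting from 2 we can reach 2, 3, 8, 11. That is one component of size 4.
Starting from 1 we can reach 1, 4, 5, 6, 9, 10. That is one component of size 6.
Total: 3 components.

3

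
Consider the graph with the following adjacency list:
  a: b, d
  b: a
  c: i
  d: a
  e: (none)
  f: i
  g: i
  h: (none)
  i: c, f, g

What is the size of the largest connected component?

h is isolated — a component by itself.
e is isolated — a component by itself.
Starting from a we can reach a, b, d. That is one component of size 3.
Starting from c we can reach c, f, g, i. That is one component of size 4.
The largest has 4 vertices.

4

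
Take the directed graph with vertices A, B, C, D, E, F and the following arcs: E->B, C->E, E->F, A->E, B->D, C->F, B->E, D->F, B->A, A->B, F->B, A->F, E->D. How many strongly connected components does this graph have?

{A, B, D, E, F} are all mutually reachable — one SCC of size 5.
{C} is an SCC by itself.
That gives 2 strongly connected components.

2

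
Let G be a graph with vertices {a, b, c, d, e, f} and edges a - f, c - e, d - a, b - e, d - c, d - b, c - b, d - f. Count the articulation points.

1

Removing d increases the component count from 1 to 2, so d is a cut vertex.
By contrast removing e leaves 1 component; it is not a cut vertex. No other vertex is a cut vertex either.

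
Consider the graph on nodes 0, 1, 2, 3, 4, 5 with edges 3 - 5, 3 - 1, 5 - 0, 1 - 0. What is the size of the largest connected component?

4 is isolated — a component by itself.
2 is isolated — a component by itself.
Starting from 0 we can reach 0, 1, 3, 5. That is one component of size 4.
The largest has 4 vertices.

4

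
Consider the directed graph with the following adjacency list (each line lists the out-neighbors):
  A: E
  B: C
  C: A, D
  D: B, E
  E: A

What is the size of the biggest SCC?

3

{B, C, D} are all mutually reachable — one SCC of size 3.
{A, E} are all mutually reachable — one SCC of size 2.
The largest has 3 vertices.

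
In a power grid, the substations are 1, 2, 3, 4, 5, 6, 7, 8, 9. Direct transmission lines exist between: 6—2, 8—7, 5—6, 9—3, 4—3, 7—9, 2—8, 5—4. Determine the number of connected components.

2

1 is isolated — a component by itself.
Starting from 2 we can reach 2, 3, 4, 5, 6, 7, 8, 9. That is one component of size 8.
Total: 2 components.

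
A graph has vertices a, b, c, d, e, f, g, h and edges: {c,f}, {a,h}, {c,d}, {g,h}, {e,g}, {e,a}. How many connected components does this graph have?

3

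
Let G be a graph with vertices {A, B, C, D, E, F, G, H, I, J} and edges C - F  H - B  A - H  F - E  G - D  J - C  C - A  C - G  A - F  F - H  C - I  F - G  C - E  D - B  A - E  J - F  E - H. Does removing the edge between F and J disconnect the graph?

No

After removing F - J, the path F-C-J still connects them, so the edge is not a bridge.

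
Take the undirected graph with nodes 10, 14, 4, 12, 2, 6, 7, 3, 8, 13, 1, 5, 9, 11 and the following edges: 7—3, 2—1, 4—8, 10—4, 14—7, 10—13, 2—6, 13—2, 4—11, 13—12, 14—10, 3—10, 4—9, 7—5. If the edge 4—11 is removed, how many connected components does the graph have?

2

Before removal there is 1 component.
4—11 is a bridge — removing it separates 4's side from 11's side.
After removal: 2 components.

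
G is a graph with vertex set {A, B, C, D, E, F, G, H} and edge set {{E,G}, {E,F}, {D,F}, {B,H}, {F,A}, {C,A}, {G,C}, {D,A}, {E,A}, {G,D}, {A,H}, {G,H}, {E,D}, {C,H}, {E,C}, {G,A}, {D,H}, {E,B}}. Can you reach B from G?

Yes

From G we can reach A, B, C, D, E, F, G, H, which includes B.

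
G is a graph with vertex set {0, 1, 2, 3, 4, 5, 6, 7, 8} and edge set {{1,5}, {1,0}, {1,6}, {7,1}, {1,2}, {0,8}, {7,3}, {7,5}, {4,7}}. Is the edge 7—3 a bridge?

Removing 7—3 leaves no path between 7 and 3: the component count goes from 1 to 2. So it is a bridge.

Yes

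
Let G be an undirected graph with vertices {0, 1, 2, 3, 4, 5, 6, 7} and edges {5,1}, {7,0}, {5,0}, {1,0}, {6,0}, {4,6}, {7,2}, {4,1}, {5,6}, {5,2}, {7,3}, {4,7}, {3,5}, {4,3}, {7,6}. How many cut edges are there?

The edges on the cycle 7-3-5-1-0-7 are not bridges since each lies on that cycle.
Every edge lies on some cycle, so there are no bridges.

0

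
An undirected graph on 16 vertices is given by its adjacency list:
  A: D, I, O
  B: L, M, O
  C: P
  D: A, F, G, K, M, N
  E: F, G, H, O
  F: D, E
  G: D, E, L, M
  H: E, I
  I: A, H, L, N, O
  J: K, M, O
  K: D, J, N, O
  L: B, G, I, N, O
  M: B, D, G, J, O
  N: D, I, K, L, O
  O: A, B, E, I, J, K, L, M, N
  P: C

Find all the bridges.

The edges on the cycle O-A-D-F-E-G-L-O are not bridges since each lies on that cycle.
But removing P-C disconnects P from C — this is a bridge.

C-P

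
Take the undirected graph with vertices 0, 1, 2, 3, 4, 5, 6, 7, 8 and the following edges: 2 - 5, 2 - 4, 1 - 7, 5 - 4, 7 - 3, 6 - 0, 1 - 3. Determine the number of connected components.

8 is isolated — a component by itself.
Starting from 0 we can reach 0, 6. That is one component of size 2.
Starting from 2 we can reach 2, 4, 5. That is one component of size 3.
Starting from 1 we can reach 1, 3, 7. That is one component of size 3.
Total: 4 components.

4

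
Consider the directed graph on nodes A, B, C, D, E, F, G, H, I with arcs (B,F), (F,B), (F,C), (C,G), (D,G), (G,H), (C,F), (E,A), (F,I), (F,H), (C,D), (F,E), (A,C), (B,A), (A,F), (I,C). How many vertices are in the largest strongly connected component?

{A, B, C, E, F, I} are all mutually reachable — one SCC of size 6.
{H} is an SCC by itself.
{G} is an SCC by itself.
{D} is an SCC by itself.
The largest has 6 vertices.

6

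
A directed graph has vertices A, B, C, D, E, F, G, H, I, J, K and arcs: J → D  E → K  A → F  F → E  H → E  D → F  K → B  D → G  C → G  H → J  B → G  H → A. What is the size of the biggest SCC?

1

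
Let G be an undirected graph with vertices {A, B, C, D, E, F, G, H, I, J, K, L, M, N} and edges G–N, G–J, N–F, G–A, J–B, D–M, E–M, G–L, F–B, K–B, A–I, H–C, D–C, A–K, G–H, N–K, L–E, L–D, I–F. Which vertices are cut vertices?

Removing G increases the component count from 1 to 2, so G is a cut vertex.
By contrast removing K leaves 1 component; it is not a cut vertex. No other vertex is a cut vertex either.

G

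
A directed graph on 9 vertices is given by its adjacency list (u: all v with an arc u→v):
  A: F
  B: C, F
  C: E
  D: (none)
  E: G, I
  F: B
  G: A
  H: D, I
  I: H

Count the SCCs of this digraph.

{A, B, C, E, F, G} are all mutually reachable — one SCC of size 6.
{H, I} are all mutually reachable — one SCC of size 2.
{D} is an SCC by itself.
That gives 3 strongly connected components.

3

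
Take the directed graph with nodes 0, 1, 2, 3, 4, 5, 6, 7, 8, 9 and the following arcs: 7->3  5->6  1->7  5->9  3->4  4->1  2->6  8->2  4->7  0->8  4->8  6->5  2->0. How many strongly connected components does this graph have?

{1, 3, 4, 7} are all mutually reachable — one SCC of size 4.
{0, 2, 8} are all mutually reachable — one SCC of size 3.
{5, 6} are all mutually reachable — one SCC of size 2.
{9} is an SCC by itself.
That gives 4 strongly connected components.

4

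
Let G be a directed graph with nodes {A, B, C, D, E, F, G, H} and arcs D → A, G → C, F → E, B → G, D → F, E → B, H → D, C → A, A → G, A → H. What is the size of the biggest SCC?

8

{A, B, C, D, E, F, G, H} are all mutually reachable — one SCC of size 8.
The largest has 8 vertices.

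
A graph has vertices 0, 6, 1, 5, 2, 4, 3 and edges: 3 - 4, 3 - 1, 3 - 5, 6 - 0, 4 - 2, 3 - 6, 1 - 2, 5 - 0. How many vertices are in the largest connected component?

7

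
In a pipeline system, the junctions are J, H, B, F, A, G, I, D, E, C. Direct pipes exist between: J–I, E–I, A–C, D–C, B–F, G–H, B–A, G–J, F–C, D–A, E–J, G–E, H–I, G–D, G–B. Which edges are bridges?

The edges on the cycle B-F-C-A-B are not bridges since each lies on that cycle.
Every edge lies on some cycle, so there are no bridges.

none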